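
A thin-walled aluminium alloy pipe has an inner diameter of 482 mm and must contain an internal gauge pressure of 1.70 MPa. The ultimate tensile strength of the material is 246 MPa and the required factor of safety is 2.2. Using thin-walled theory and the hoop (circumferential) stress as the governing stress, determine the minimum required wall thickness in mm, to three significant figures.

t = 3.66 mm

σ_allow = 246/2.2 = 111.8 MPa.
Hoop stress σ_h = pD/(2t), so t = pD/(2σ_allow) = 1.70×482/(2×111.8) = 3.664 mm.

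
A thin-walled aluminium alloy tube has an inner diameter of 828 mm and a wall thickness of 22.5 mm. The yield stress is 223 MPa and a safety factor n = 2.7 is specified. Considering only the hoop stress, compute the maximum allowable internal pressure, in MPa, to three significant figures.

p_allow = 4.49 MPa

σ_allow = 223/2.7 = 82.59 MPa.
σ_h = pD/(2t) → p_allow = 2σ_allow t/D = 2×82.59×22.5/828 = 4.489 MPa.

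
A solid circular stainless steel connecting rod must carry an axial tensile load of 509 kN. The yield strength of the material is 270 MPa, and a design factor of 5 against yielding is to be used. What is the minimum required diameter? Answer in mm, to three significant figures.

d = 110 mm

Allowable stress σ_allow = 270/5 = 54.00 MPa.
Required area A = F/σ_allow = 509000/54.00 = 9426 mm².
A = πd²/4 → d = √(4A/π) = 109.6 mm.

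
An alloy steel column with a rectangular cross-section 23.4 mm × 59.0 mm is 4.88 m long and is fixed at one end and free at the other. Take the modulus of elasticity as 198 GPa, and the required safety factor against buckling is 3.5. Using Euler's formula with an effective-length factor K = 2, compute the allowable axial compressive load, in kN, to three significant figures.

Buckling occurs about the weak axis: I_min = h·b³/12 = 59.0×23.4³/12 = 63000 mm⁴ (b = 23.4 mm is the smaller dimension).
Effective length L_e = KL = 2×4.88 m = 9760 mm.
Euler critical load P_cr = π²EI/L_e² = π²×198000×63000/9760² = 1292 N.
P_allow = P_cr/n = 1292/3.5 = 369.2 N.

P_allow = 0.369 kN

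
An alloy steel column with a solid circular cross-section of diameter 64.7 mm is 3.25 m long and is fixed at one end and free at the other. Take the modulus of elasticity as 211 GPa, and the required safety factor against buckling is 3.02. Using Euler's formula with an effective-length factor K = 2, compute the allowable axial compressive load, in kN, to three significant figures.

I = πd⁴/64 = π×64.7⁴/64 = 860200 mm⁴.
Effective length L_e = KL = 2×3.25 m = 6500 mm.
Euler critical load P_cr = π²EI/L_e² = π²×211000×860200/6500² = 42400 N.
P_allow = P_cr/n = 42400/3.02 = 14040 N.

P_allow = 14.0 kN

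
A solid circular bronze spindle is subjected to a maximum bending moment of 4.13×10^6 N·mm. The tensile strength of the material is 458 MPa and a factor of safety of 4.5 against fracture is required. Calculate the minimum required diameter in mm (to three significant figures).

d = 74.5 mm

σ_allow = 458/4.5 = 101.8 MPa.
For a solid circular section σ = 32M/(πd³), so d³ = 32M/(π σ_allow) = 32×4130000/(π×101.8) = 413300 mm³.
d = 74.49 mm.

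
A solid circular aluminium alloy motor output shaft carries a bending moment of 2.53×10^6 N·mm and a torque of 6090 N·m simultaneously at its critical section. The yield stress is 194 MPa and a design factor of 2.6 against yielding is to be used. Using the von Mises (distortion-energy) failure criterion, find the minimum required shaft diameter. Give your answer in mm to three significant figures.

d = 92.8 mm

σ_allow = σ_y/n = 194/2.6 = 74.62 MPa.
For a solid shaft σ_b = 32M/(πd³) and τ = 16T/(πd³), so the von Mises stress is σ' = (16/πd³)·√(4M²+3T²).
√(4M²+3T²) = √(4×(2.530×10^6)² + 3×(6.090×10^6)²) = 1.170×10^7 N·mm.
d³ = 16×1.170×10^7/(π×74.62) = 798500 mm³.
d = 92.77 mm.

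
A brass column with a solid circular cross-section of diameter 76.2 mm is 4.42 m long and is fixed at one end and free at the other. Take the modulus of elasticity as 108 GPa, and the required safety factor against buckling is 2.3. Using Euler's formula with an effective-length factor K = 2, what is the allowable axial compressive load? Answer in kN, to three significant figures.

P_allow = 9.81 kN

I = πd⁴/64 = π×76.2⁴/64 = 1.655×10^6 mm⁴.
Effective length L_e = KL = 2×4.42 m = 8840 mm.
Euler critical load P_cr = π²EI/L_e² = π²×108000×1.655×10^6/8840² = 22570 N.
P_allow = P_cr/n = 22570/2.3 = 9815 N.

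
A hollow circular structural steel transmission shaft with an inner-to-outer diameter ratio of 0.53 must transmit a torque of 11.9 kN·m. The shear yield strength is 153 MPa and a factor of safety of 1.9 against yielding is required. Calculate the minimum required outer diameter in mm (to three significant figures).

d_o = 93.5 mm

τ_allow = 153/1.9 = 80.53 MPa.
For a hollow shaft τ = 16T/[πd_o³(1−k⁴)] with k = 0.53, so 1−k⁴ = 0.9211.
d_o³ = 16T/[π τ_allow (1−k⁴)] = 16×1.1900×10^7/(π×80.53×0.9211) = 817100 mm³.
d_o = 93.49 mm.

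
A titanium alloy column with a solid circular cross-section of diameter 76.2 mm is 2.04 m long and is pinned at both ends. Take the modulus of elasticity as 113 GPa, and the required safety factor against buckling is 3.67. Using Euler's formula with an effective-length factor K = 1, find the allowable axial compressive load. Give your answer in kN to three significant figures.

I = πd⁴/64 = π×76.2⁴/64 = 1.655×10^6 mm⁴.
Effective length L_e = KL = 1×2.04 m = 2040 mm.
Euler critical load P_cr = π²EI/L_e² = π²×113000×1.655×10^6/2040² = 443500 N.
P_allow = P_cr/n = 443500/3.67 = 120800 N.

P_allow = 121 kN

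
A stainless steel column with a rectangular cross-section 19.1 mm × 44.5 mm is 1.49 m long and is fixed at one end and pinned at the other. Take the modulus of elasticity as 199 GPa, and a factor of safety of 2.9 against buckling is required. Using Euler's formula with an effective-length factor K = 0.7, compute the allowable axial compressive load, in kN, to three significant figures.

P_allow = 16.1 kN

Buckling occurs about the weak axis: I_min = h·b³/12 = 44.5×19.1³/12 = 25840 mm⁴ (b = 19.1 mm is the smaller dimension).
Effective length L_e = KL = 0.7×1.49 m = 1043 mm.
Euler critical load P_cr = π²EI/L_e² = π²×199000×25840/1043² = 46650 N.
P_allow = P_cr/n = 46650/2.9 = 16090 N.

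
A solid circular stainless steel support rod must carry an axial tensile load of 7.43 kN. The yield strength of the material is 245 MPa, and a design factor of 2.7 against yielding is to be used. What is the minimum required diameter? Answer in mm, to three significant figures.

Allowable stress σ_allow = 245/2.7 = 90.74 MPa.
Required area A = F/σ_allow = 7430.0/90.74 = 81.88 mm².
A = πd²/4 → d = √(4A/π) = 10.21 mm.

d = 10.2 mm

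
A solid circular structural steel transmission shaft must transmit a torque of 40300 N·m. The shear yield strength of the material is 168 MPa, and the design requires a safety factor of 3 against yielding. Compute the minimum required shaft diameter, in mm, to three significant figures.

d = 154 mm

Allowable shear stress τ_allow = 168/3 = 56.00 MPa.
For a solid shaft τ = 16T/(πd³), so d³ = 16T/(π τ_allow) = 16×4.0300×10^7/(π×56.00) = 3.665×10^6 mm³.
d = (3.665×10^6)^(1/3) = 154.2 mm.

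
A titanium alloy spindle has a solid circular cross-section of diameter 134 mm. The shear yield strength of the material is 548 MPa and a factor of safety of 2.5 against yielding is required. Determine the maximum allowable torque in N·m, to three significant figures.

τ_allow = 548/2.5 = 219.2 MPa.
For a solid shaft T_allow = τ_allow·πd³/16; πd³/16 = π×134³/16 = 472400 mm³.
T_allow = 219.2×472400 = 1.036×10^8 N·mm = 103600 N·m.

T_allow = 1.04×10^5 N·m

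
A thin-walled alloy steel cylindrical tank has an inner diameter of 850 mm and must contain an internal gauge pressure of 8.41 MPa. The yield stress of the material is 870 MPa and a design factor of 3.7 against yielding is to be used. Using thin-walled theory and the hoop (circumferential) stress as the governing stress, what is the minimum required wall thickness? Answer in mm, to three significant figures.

σ_allow = 870/3.7 = 235.1 MPa.
Hoop stress σ_h = pD/(2t), so t = pD/(2σ_allow) = 8.41×850/(2×235.1) = 15.20 mm.

t = 15.2 mm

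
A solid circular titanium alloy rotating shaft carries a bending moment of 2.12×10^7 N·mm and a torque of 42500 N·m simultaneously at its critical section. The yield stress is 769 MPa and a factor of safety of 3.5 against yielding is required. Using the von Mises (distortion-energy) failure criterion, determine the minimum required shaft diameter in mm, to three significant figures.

d = 125 mm

σ_allow = σ_y/n = 769/3.5 = 219.7 MPa.
For a solid shaft σ_b = 32M/(πd³) and τ = 16T/(πd³), so the von Mises stress is σ' = (16/πd³)·√(4M²+3T²).
√(4M²+3T²) = √(4×(2.120×10^7)² + 3×(4.250×10^7)²) = 8.495×10^7 N·mm.
d³ = 16×8.495×10^7/(π×219.7) = 1.969×10^6 mm³.
d = 125.3 mm.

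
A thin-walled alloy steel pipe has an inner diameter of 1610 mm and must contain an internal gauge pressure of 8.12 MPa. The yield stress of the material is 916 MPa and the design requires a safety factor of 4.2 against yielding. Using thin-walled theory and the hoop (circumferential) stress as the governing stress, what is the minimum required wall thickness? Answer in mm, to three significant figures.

t = 30.0 mm

σ_allow = 916/4.2 = 218.1 MPa.
Hoop stress σ_h = pD/(2t), so t = pD/(2σ_allow) = 8.12×1610/(2×218.1) = 29.97 mm.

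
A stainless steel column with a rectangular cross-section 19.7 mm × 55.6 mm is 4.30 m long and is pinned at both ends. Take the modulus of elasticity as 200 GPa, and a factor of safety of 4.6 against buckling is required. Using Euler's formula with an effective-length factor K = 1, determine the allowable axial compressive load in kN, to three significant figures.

Buckling occurs about the weak axis: I_min = h·b³/12 = 55.6×19.7³/12 = 35420 mm⁴ (b = 19.7 mm is the smaller dimension).
Effective length L_e = KL = 1×4.30 m = 4300 mm.
Euler critical load P_cr = π²EI/L_e² = π²×200000×35420/4300² = 3782 N.
P_allow = P_cr/n = 3782/4.6 = 822.1 N.

P_allow = 0.822 kN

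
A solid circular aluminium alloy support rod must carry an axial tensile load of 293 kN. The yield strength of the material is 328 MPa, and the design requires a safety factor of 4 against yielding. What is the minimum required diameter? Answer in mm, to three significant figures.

d = 67.4 mm

Allowable stress σ_allow = 328/4 = 82.00 MPa.
Required area A = F/σ_allow = 293000/82.00 = 3573 mm².
A = πd²/4 → d = √(4A/π) = 67.45 mm.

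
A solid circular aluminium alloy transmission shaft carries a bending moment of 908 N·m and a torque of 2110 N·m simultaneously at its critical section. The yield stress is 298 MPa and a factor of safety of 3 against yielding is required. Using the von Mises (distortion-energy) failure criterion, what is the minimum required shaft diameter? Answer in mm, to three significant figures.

d = 59.4 mm

σ_allow = σ_y/n = 298/3 = 99.33 MPa.
For a solid shaft σ_b = 32M/(πd³) and τ = 16T/(πd³), so the von Mises stress is σ' = (16/πd³)·√(4M²+3T²).
√(4M²+3T²) = √(4×(908000)² + 3×(2.110×10^6)²) = 4.081×10^6 N·mm.
d³ = 16×4.081×10^6/(π×99.33) = 209200 mm³.
d = 59.37 mm.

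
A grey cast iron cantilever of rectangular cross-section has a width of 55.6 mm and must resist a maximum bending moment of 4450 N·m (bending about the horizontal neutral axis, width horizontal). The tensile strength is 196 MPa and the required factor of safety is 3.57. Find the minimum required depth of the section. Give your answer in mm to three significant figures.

h = 93.5 mm

σ_allow = 196/3.57 = 54.90 MPa.
For a rectangular section σ = 6M/(bh²), so h² = 6M/(b σ_allow) = 6×4450000/(55.6×54.90) = 8747 mm².
h = 93.52 mm.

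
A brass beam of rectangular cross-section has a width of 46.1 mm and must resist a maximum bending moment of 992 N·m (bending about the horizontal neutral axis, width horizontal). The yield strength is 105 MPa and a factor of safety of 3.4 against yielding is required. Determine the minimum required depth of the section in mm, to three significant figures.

σ_allow = 105/3.4 = 30.88 MPa.
For a rectangular section σ = 6M/(bh²), so h² = 6M/(b σ_allow) = 6×992000/(46.1×30.88) = 4181 mm².
h = 64.66 mm.

h = 64.7 mm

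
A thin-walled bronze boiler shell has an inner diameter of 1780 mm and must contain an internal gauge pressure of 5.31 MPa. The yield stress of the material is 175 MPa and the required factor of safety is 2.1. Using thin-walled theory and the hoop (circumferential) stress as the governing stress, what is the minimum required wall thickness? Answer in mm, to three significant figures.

σ_allow = 175/2.1 = 83.33 MPa.
Hoop stress σ_h = pD/(2t), so t = pD/(2σ_allow) = 5.31×1780/(2×83.33) = 56.71 mm.

t = 56.7 mm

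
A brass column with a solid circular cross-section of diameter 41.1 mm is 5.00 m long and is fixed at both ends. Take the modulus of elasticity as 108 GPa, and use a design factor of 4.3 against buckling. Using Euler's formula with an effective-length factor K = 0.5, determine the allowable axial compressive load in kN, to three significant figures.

I = πd⁴/64 = π×41.1⁴/64 = 140100 mm⁴.
Effective length L_e = KL = 0.5×5.00 m = 2500 mm.
Euler critical load P_cr = π²EI/L_e² = π²×108000×140100/2500² = 23890 N.
P_allow = P_cr/n = 23890/4.3 = 5555 N.

P_allow = 5.56 kN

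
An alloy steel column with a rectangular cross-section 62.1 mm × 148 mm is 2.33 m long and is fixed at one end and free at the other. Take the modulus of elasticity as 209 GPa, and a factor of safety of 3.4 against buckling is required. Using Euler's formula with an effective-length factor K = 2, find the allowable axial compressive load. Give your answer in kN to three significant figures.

Buckling occurs about the weak axis: I_min = h·b³/12 = 148×62.1³/12 = 2.954×10^6 mm⁴ (b = 62.1 mm is the smaller dimension).
Effective length L_e = KL = 2×2.33 m = 4660 mm.
Euler critical load P_cr = π²EI/L_e² = π²×209000×2.954×10^6/4660² = 280600 N.
P_allow = P_cr/n = 280600/3.4 = 82520 N.

P_allow = 82.5 kN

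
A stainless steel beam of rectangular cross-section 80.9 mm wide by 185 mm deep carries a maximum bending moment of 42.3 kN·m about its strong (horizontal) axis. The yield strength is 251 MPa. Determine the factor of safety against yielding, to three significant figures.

Section modulus S = bh²/6 = 80.9×185²/6 = 461500 mm³.
σ = M/S = 4.2300×10^7/461500 = 91.66 MPa.
n = 251/91.66 = 2.738.

n = 2.74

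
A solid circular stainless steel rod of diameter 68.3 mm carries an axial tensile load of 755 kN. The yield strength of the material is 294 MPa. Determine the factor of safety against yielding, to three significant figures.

n = 1.43

A = πd²/4 = 3664 mm².
σ = F/A = 755000/3664 = 206.1 MPa.
n = 294/206.1 = 1.427.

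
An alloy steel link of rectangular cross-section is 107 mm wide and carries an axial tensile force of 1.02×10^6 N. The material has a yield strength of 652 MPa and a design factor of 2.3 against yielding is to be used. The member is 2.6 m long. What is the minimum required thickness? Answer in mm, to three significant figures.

t = 33.6 mm

σ_allow = 652/2.3 = 283.5 MPa.
Required area A = F/σ_allow = 1020000/283.5 = 3598 mm².
t = A/w = 3598/107 = 33.63 mm.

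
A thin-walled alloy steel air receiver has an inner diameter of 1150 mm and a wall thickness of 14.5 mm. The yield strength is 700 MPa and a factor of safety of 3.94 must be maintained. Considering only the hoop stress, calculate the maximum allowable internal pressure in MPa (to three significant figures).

p_allow = 4.48 MPa

σ_allow = 700/3.94 = 177.7 MPa.
σ_h = pD/(2t) → p_allow = 2σ_allow t/D = 2×177.7×14.5/1150 = 4.480 MPa.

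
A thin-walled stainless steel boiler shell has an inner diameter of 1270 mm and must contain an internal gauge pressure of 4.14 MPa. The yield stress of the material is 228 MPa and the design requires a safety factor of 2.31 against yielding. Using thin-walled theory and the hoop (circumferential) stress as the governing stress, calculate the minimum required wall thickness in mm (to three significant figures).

σ_allow = 228/2.31 = 98.70 MPa.
Hoop stress σ_h = pD/(2t), so t = pD/(2σ_allow) = 4.14×1270/(2×98.70) = 26.63 mm.

t = 26.6 mm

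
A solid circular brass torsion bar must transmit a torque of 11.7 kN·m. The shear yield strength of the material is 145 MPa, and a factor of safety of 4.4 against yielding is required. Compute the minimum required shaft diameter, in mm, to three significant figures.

Allowable shear stress τ_allow = 145/4.4 = 32.95 MPa.
For a solid shaft τ = 16T/(πd³), so d³ = 16T/(π τ_allow) = 16×1.1700×10^7/(π×32.95) = 1.808×10^6 mm³.
d = (1.808×10^6)^(1/3) = 121.8 mm.

d = 122 mm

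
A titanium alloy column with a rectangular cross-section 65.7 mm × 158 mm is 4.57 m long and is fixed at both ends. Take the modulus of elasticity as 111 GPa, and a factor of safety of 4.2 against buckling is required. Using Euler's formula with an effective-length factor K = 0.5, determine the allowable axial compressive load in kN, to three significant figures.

Buckling occurs about the weak axis: I_min = h·b³/12 = 158×65.7³/12 = 3.734×10^6 mm⁴ (b = 65.7 mm is the smaller dimension).
Effective length L_e = KL = 0.5×4.57 m = 2285 mm.
Euler critical load P_cr = π²EI/L_e² = π²×111000×3.734×10^6/2285² = 783500 N.
P_allow = P_cr/n = 783500/4.2 = 186500 N.

P_allow = 187 kN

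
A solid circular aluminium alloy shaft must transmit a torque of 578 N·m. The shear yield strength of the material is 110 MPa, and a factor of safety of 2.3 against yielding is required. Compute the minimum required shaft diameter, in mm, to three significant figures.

Allowable shear stress τ_allow = 110/2.3 = 47.83 MPa.
For a solid shaft τ = 16T/(πd³), so d³ = 16T/(π τ_allow) = 16×578000/(π×47.83) = 61550 mm³.
d = (61550)^(1/3) = 39.48 mm.

d = 39.5 mm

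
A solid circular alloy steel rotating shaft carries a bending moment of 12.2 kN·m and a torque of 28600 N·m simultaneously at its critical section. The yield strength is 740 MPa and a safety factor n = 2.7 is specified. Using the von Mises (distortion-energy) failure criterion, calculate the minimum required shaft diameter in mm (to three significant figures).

d = 101 mm

σ_allow = σ_y/n = 740/2.7 = 274.1 MPa.
For a solid shaft σ_b = 32M/(πd³) and τ = 16T/(πd³), so the von Mises stress is σ' = (16/πd³)·√(4M²+3T²).
√(4M²+3T²) = √(4×(1.220×10^7)² + 3×(2.860×10^7)²) = 5.522×10^7 N·mm.
d³ = 16×5.522×10^7/(π×274.1) = 1.026×10^6 mm³.
d = 100.9 mm.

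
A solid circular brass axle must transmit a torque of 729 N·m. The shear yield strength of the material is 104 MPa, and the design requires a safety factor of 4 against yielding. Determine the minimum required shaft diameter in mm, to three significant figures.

d = 52.3 mm

Allowable shear stress τ_allow = 104/4 = 26.00 MPa.
For a solid shaft τ = 16T/(πd³), so d³ = 16T/(π τ_allow) = 16×729000/(π×26.00) = 142800 mm³.
d = (142800)^(1/3) = 52.27 mm.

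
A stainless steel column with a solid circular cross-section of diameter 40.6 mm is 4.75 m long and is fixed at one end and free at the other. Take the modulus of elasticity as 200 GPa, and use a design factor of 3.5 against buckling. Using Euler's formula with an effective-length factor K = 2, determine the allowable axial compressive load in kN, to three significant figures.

P_allow = 0.833 kN

I = πd⁴/64 = π×40.6⁴/64 = 133400 mm⁴.
Effective length L_e = KL = 2×4.75 m = 9500 mm.
Euler critical load P_cr = π²EI/L_e² = π²×200000×133400/9500² = 2917 N.
P_allow = P_cr/n = 2917/3.5 = 833.5 N.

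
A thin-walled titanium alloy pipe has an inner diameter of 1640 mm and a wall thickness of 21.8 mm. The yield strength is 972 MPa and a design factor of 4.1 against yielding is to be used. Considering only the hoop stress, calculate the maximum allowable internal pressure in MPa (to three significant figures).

p_allow = 6.30 MPa

σ_allow = 972/4.1 = 237.1 MPa.
σ_h = pD/(2t) → p_allow = 2σ_allow t/D = 2×237.1×21.8/1640 = 6.303 MPa.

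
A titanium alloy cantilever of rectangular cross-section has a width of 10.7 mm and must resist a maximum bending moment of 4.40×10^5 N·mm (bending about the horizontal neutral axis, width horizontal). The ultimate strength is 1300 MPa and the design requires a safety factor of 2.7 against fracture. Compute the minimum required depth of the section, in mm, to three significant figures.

h = 22.6 mm

σ_allow = 1300/2.7 = 481.5 MPa.
For a rectangular section σ = 6M/(bh²), so h² = 6M/(b σ_allow) = 6×440000/(10.7×481.5) = 512.4 mm².
h = 22.64 mm.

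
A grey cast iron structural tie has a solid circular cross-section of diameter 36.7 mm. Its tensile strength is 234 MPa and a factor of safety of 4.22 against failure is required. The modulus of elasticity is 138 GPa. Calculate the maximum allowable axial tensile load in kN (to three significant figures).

F_allow = 58.7 kN

σ_allow = 234/4.22 = 55.45 MPa.
A = πd²/4 = π×36.7²/4 = 1058 mm².
F_allow = σ_allow × A = 55.45×1058 = 58660 N.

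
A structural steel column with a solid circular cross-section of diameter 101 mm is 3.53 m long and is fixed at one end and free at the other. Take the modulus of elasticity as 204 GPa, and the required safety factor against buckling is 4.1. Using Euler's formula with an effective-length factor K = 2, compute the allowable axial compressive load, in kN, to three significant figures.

I = πd⁴/64 = π×101⁴/64 = 5.108×10^6 mm⁴.
Effective length L_e = KL = 2×3.53 m = 7060 mm.
Euler critical load P_cr = π²EI/L_e² = π²×204000×5.108×10^6/7060² = 206300 N.
P_allow = P_cr/n = 206300/4.1 = 50330 N.

P_allow = 50.3 kN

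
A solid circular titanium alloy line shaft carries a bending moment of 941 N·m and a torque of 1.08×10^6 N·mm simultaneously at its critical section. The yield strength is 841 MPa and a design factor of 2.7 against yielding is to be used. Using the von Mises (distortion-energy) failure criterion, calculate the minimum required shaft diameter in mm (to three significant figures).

σ_allow = σ_y/n = 841/2.7 = 311.5 MPa.
For a solid shaft σ_b = 32M/(πd³) and τ = 16T/(πd³), so the von Mises stress is σ' = (16/πd³)·√(4M²+3T²).
√(4M²+3T²) = √(4×(941000)² + 3×(1.080×10^6)²) = 2.654×10^6 N·mm.
d³ = 16×2.654×10^6/(π×311.5) = 43390 mm³.
d = 35.14 mm.

d = 35.1 mm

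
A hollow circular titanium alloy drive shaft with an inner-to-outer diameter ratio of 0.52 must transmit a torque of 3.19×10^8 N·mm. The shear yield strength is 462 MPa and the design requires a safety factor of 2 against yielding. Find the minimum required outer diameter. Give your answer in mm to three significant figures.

d_o = 197 mm

τ_allow = 462/2 = 231.0 MPa.
For a hollow shaft τ = 16T/[πd_o³(1−k⁴)] with k = 0.52, so 1−k⁴ = 0.9269.
d_o³ = 16T/[π τ_allow (1−k⁴)] = 16×3.1900×10^8/(π×231.0×0.9269) = 7.588×10^6 mm³.
d_o = 196.5 mm.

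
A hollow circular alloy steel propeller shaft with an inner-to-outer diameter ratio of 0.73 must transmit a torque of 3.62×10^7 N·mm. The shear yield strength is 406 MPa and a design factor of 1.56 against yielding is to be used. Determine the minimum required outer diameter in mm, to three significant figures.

τ_allow = 406/1.56 = 260.3 MPa.
For a hollow shaft τ = 16T/[πd_o³(1−k⁴)] with k = 0.73, so 1−k⁴ = 0.7160.
d_o³ = 16T/[π τ_allow (1−k⁴)] = 16×3.6200×10^7/(π×260.3×0.7160) = 989400 mm³.
d_o = 99.64 mm.

d_o = 99.6 mm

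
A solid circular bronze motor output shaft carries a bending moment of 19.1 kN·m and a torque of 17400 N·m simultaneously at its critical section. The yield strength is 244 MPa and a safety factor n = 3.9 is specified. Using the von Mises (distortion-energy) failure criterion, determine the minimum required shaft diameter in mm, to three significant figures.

σ_allow = σ_y/n = 244/3.9 = 62.56 MPa.
For a solid shaft σ_b = 32M/(πd³) and τ = 16T/(πd³), so the von Mises stress is σ' = (16/πd³)·√(4M²+3T²).
√(4M²+3T²) = √(4×(1.910×10^7)² + 3×(1.740×10^7)²) = 4.866×10^7 N·mm.
d³ = 16×4.866×10^7/(π×62.56) = 3.961×10^6 mm³.
d = 158.2 mm.

d = 158 mm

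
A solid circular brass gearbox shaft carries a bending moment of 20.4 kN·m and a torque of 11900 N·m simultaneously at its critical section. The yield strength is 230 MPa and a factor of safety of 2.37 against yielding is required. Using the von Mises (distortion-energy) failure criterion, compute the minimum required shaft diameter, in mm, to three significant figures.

d = 134 mm

σ_allow = σ_y/n = 230/2.37 = 97.05 MPa.
For a solid shaft σ_b = 32M/(πd³) and τ = 16T/(πd³), so the von Mises stress is σ' = (16/πd³)·√(4M²+3T²).
√(4M²+3T²) = √(4×(2.040×10^7)² + 3×(1.190×10^7)²) = 4.571×10^7 N·mm.
d³ = 16×4.571×10^7/(π×97.05) = 2.399×10^6 mm³.
d = 133.9 mm.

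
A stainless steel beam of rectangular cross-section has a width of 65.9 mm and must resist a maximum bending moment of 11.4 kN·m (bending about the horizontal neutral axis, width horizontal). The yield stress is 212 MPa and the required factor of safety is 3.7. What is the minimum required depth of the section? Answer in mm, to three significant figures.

σ_allow = 212/3.7 = 57.30 MPa.
For a rectangular section σ = 6M/(bh²), so h² = 6M/(b σ_allow) = 6×1.1400×10^7/(65.9×57.30) = 18110 mm².
h = 134.6 mm.

h = 135 mm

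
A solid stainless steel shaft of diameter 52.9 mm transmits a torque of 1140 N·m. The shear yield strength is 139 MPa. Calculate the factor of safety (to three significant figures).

n = 3.54

τ = 16T/(πd³) = 16×1140000/(π×52.9³) = 39.22 MPa.
n = τ_limit/τ = 139/39.22 = 3.544.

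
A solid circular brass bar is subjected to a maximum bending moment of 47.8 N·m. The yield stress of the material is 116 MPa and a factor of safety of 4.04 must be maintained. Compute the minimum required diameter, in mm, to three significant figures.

d = 25.7 mm

σ_allow = 116/4.04 = 28.71 MPa.
For a solid circular section σ = 32M/(πd³), so d³ = 32M/(π σ_allow) = 32×47800/(π×28.71) = 16960 mm³.
d = 25.69 mm.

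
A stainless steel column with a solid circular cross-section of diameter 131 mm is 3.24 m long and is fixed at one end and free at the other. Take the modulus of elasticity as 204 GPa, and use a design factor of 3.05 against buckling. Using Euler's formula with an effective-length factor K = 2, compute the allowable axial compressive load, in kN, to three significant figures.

I = πd⁴/64 = π×131⁴/64 = 1.446×10^7 mm⁴.
Effective length L_e = KL = 2×3.24 m = 6480 mm.
Euler critical load P_cr = π²EI/L_e² = π²×204000×1.446×10^7/6480² = 693200 N.
P_allow = P_cr/n = 693200/3.05 = 227300 N.

P_allow = 227 kN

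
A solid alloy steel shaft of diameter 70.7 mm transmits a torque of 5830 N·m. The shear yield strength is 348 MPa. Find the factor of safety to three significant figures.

n = 4.14

τ = 16T/(πd³) = 16×5830000/(π×70.7³) = 84.02 MPa.
n = τ_limit/τ = 348/84.02 = 4.142.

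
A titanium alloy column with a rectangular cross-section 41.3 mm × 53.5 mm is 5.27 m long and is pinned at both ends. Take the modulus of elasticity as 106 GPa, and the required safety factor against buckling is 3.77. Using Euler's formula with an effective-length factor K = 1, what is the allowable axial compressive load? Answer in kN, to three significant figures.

Buckling occurs about the weak axis: I_min = h·b³/12 = 53.5×41.3³/12 = 314100 mm⁴ (b = 41.3 mm is the smaller dimension).
Effective length L_e = KL = 1×5.27 m = 5270 mm.
Euler critical load P_cr = π²EI/L_e² = π²×106000×314100/5270² = 11830 N.
P_allow = P_cr/n = 11830/3.77 = 3138 N.

P_allow = 3.14 kN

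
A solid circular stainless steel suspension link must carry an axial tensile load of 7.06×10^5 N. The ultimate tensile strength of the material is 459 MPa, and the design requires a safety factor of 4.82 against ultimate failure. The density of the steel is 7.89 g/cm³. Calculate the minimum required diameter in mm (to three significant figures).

d = 97.2 mm

Allowable stress σ_allow = 459/4.82 = 95.23 MPa.
Required area A = F/σ_allow = 706000/95.23 = 7414 mm².
A = πd²/4 → d = √(4A/π) = 97.16 mm.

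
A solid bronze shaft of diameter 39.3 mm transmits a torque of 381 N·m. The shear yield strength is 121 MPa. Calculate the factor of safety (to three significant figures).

n = 3.79

τ = 16T/(πd³) = 16×381000/(π×39.3³) = 31.97 MPa.
n = τ_limit/τ = 121/31.97 = 3.785.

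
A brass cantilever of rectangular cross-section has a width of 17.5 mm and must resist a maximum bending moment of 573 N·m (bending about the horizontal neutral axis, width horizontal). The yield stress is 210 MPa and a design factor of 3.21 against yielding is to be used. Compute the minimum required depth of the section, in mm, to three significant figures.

h = 54.8 mm

σ_allow = 210/3.21 = 65.42 MPa.
For a rectangular section σ = 6M/(bh²), so h² = 6M/(b σ_allow) = 6×573000/(17.5×65.42) = 3003 mm².
h = 54.80 mm.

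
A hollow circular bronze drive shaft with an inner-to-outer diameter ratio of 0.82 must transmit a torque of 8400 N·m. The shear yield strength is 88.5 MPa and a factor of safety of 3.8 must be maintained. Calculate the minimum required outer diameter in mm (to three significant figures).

τ_allow = 88.5/3.8 = 23.29 MPa.
For a hollow shaft τ = 16T/[πd_o³(1−k⁴)] with k = 0.82, so 1−k⁴ = 0.5479.
d_o³ = 16T/[π τ_allow (1−k⁴)] = 16×8400000/(π×23.29×0.5479) = 3.353×10^6 mm³.
d_o = 149.7 mm.

d_o = 150 mm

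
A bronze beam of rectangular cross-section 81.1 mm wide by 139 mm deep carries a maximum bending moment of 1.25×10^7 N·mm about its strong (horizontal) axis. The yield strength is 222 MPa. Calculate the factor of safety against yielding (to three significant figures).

n = 4.64

Section modulus S = bh²/6 = 81.1×139²/6 = 261200 mm³.
σ = M/S = 1.2500×10^7/261200 = 47.86 MPa.
n = 222/47.86 = 4.638.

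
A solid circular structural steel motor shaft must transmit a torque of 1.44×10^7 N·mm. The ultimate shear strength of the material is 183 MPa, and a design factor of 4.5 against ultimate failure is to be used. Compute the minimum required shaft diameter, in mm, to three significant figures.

Allowable shear stress τ_allow = 183/4.5 = 40.67 MPa.
For a solid shaft τ = 16T/(πd³), so d³ = 16T/(π τ_allow) = 16×1.4400×10^7/(π×40.67) = 1.803×10^6 mm³.
d = (1.803×10^6)^(1/3) = 121.7 mm.

d = 122 mm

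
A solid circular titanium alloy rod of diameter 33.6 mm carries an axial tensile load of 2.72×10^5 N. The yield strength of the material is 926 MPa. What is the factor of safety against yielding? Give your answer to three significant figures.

n = 3.02

A = πd²/4 = 886.7 mm².
σ = F/A = 272000/886.7 = 306.8 MPa.
n = 926/306.8 = 3.019.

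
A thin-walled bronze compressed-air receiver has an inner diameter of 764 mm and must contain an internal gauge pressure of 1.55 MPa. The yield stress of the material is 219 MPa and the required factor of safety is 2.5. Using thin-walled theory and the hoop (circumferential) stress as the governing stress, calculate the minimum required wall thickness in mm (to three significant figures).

t = 6.76 mm

σ_allow = 219/2.5 = 87.60 MPa.
Hoop stress σ_h = pD/(2t), so t = pD/(2σ_allow) = 1.55×764/(2×87.60) = 6.759 mm.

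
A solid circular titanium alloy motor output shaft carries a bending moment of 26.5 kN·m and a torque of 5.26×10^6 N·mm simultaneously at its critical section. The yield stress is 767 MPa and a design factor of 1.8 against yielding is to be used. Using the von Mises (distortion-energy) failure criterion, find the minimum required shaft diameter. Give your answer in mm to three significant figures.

d = 86.3 mm

σ_allow = σ_y/n = 767/1.8 = 426.1 MPa.
For a solid shaft σ_b = 32M/(πd³) and τ = 16T/(πd³), so the von Mises stress is σ' = (16/πd³)·√(4M²+3T²).
√(4M²+3T²) = √(4×(2.650×10^7)² + 3×(5.260×10^6)²) = 5.378×10^7 N·mm.
d³ = 16×5.378×10^7/(π×426.1) = 642800 mm³.
d = 86.30 mm.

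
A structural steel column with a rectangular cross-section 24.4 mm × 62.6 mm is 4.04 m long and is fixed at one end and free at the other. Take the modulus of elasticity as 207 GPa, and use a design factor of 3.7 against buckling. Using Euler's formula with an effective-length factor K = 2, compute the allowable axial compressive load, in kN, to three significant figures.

P_allow = 0.641 kN

Buckling occurs about the weak axis: I_min = h·b³/12 = 62.6×24.4³/12 = 75780 mm⁴ (b = 24.4 mm is the smaller dimension).
Effective length L_e = KL = 2×4.04 m = 8080 mm.
Euler critical load P_cr = π²EI/L_e² = π²×207000×75780/8080² = 2371 N.
P_allow = P_cr/n = 2371/3.7 = 640.9 N.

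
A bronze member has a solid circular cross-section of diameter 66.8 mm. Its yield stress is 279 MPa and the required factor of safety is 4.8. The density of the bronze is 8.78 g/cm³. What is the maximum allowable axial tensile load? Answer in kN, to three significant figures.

σ_allow = 279/4.8 = 58.12 MPa.
A = πd²/4 = π×66.8²/4 = 3505 mm².
F_allow = σ_allow × A = 58.12×3505 = 203700 N.

F_allow = 204 kN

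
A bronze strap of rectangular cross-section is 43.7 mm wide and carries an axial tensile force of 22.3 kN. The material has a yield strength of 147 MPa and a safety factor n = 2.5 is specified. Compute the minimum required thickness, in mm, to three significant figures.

t = 8.68 mm

σ_allow = 147/2.5 = 58.80 MPa.
Required area A = F/σ_allow = 22300/58.80 = 379.3 mm².
t = A/w = 379.3/43.7 = 8.679 mm.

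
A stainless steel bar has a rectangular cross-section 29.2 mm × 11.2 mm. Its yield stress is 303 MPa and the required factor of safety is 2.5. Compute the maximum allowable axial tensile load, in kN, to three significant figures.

F_allow = 39.6 kN

σ_allow = 303/2.5 = 121.2 MPa.
A = 29.2×11.2 = 327.0 mm².
F_allow = σ_allow × A = 121.2×327.0 = 39640 N.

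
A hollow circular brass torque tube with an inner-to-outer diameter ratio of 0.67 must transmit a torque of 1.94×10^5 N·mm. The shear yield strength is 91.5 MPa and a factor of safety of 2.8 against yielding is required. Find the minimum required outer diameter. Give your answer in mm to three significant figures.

τ_allow = 91.5/2.8 = 32.68 MPa.
For a hollow shaft τ = 16T/[πd_o³(1−k⁴)] with k = 0.67, so 1−k⁴ = 0.7985.
d_o³ = 16T/[π τ_allow (1−k⁴)] = 16×194000/(π×32.68×0.7985) = 37870 mm³.
d_o = 33.58 mm.

d_o = 33.6 mm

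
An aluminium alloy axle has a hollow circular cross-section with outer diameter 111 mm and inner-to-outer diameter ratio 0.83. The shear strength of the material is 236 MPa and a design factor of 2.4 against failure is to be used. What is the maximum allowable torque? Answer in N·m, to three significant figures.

τ_allow = 236/2.4 = 98.33 MPa.
For a hollow shaft T_allow = τ_allow·πd_o³(1−k⁴)/16 with 1−k⁴ = 0.5254, so πd_o³(1−k⁴)/16 = 141100 mm³.
T_allow = 98.33×141100 = 1.387×10^7 N·mm = 13870 N·m.

T_allow = 13900 N·m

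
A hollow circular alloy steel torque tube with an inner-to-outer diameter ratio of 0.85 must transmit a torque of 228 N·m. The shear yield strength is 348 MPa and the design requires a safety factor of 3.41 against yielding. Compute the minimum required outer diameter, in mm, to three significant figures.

τ_allow = 348/3.41 = 102.1 MPa.
For a hollow shaft τ = 16T/[πd_o³(1−k⁴)] with k = 0.85, so 1−k⁴ = 0.4780.
d_o³ = 16T/[π τ_allow (1−k⁴)] = 16×228000/(π×102.1×0.4780) = 23800 mm³.
d_o = 28.77 mm.

d_o = 28.8 mm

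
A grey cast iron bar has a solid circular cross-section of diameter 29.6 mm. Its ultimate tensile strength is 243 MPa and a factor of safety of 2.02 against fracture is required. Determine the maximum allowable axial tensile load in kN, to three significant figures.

F_allow = 82.8 kN

σ_allow = 243/2.02 = 120.3 MPa.
A = πd²/4 = π×29.6²/4 = 688.1 mm².
F_allow = σ_allow × A = 120.3×688.1 = 82780 N.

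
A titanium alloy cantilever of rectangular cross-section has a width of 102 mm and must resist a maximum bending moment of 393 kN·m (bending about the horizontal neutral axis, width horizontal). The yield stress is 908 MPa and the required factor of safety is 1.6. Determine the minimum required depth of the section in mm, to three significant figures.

h = 202 mm

σ_allow = 908/1.6 = 567.5 MPa.
For a rectangular section σ = 6M/(bh²), so h² = 6M/(b σ_allow) = 6×3.9300×10^8/(102×567.5) = 40740 mm².
h = 201.8 mm.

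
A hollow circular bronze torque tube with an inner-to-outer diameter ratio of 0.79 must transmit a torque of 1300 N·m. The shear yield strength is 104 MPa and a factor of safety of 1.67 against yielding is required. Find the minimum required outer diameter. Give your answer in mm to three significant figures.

τ_allow = 104/1.67 = 62.28 MPa.
For a hollow shaft τ = 16T/[πd_o³(1−k⁴)] with k = 0.79, so 1−k⁴ = 0.6105.
d_o³ = 16T/[π τ_allow (1−k⁴)] = 16×1300000/(π×62.28×0.6105) = 174100 mm³.
d_o = 55.84 mm.

d_o = 55.8 mm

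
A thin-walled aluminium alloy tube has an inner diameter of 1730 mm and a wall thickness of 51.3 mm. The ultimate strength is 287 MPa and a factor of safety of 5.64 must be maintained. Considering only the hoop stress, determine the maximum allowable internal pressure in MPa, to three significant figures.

σ_allow = 287/5.64 = 50.89 MPa.
σ_h = pD/(2t) → p_allow = 2σ_allow t/D = 2×50.89×51.3/1730 = 3.018 MPa.

p_allow = 3.02 MPa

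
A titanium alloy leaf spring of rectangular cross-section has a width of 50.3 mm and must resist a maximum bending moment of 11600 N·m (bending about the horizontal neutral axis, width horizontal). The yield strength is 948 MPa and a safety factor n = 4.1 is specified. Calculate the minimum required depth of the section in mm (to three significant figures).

σ_allow = 948/4.1 = 231.2 MPa.
For a rectangular section σ = 6M/(bh²), so h² = 6M/(b σ_allow) = 6×1.1600×10^7/(50.3×231.2) = 5984 mm².
h = 77.36 mm.

h = 77.4 mm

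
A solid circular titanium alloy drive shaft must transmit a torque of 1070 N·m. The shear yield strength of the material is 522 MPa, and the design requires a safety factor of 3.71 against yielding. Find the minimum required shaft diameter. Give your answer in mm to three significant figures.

d = 33.8 mm

Allowable shear stress τ_allow = 522/3.71 = 140.7 MPa.
For a solid shaft τ = 16T/(πd³), so d³ = 16T/(π τ_allow) = 16×1070000/(π×140.7) = 38730 mm³.
d = (38730)^(1/3) = 33.83 mm.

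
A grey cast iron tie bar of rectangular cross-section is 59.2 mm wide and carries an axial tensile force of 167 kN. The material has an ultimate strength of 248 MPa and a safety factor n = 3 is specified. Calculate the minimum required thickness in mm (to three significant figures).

σ_allow = 248/3 = 82.67 MPa.
Required area A = F/σ_allow = 167000/82.67 = 2020 mm².
t = A/w = 2020/59.2 = 34.12 mm.

t = 34.1 mm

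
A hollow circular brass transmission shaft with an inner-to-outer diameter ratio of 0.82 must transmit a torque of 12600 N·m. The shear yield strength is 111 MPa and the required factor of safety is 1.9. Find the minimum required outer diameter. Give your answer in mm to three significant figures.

τ_allow = 111/1.9 = 58.42 MPa.
For a hollow shaft τ = 16T/[πd_o³(1−k⁴)] with k = 0.82, so 1−k⁴ = 0.5479.
d_o³ = 16T/[π τ_allow (1−k⁴)] = 16×1.2600×10^7/(π×58.42×0.5479) = 2.005×10^6 mm³.
d_o = 126.1 mm.

d_o = 126 mm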